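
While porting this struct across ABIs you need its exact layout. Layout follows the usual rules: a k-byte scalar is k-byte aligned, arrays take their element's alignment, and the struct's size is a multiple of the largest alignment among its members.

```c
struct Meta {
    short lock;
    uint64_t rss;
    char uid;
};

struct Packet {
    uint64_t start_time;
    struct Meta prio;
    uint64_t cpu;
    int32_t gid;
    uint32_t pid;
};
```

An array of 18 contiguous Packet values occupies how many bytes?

Meta: 0..2  lock  (2B, 2-aligned); 2..8  -- padding (6B); 8..16  rss  (8B, 8-aligned); 16..17  uid  (1B, 1-aligned); 17..24  -- tail padding (7B); sizeof = 24, alignof = 8
0..8  start_time  (8B, 8-aligned)
8..32  prio  (24B, 8-aligned)
32..40  cpu  (8B, 8-aligned)
40..44  gid  (4B, 4-aligned)
44..48  pid  (4B, 4-aligned)
sizeof = 48, alignof = 8
array of 18: 18 × 48 = 864

864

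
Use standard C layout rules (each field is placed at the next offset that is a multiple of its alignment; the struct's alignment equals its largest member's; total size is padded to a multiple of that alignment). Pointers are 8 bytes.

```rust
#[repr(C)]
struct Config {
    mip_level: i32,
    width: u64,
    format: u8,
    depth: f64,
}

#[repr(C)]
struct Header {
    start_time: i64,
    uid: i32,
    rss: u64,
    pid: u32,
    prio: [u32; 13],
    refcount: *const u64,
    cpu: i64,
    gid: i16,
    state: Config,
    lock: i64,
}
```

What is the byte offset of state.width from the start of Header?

112

Config: mip_level at 0 (size 4, align 4) → ends 4; pad 4 to align 8 for width; width at 8 (size 8, align 8) → ends 16; format at 16 (size 1, align 1) → ends 17; pad 7 to align 8 for depth; depth at 24 (size 8, align 8) → ends 32; total 32 bytes, alignment 8
start_time at 0 (size 8, align 8) → ends 8
uid at 8 (size 4, align 4) → ends 12
pad 4 to align 8 for rss
rss at 16 (size 8, align 8) → ends 24
pid at 24 (size 4, align 4) → ends 28
prio at 28 (size 52, align 4) → ends 80
refcount at 80 (size 8, align 8) → ends 88
cpu at 88 (size 8, align 8) → ends 96
gid at 96 (size 2, align 2) → ends 98
pad 6 to align 8 for state
state at 104 (size 32, align 8) → ends 136
within Config: width at 8
104 + 8 = 112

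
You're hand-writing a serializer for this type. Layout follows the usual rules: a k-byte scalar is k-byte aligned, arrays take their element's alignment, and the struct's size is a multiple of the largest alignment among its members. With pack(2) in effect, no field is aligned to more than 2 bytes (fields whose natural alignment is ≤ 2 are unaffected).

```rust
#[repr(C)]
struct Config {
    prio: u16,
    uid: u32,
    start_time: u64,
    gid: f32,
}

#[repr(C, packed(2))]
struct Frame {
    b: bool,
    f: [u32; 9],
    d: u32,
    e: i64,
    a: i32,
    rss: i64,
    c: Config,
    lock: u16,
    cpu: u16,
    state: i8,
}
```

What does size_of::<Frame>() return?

Config: 0..2  prio  (2B, 2-aligned); 2..4  -- padding (2B); 4..8  uid  (4B, 4-aligned); 8..16  start_time  (8B, 8-aligned); 16..20  gid  (4B, 4-aligned); 20..24  -- tail padding (4B); sizeof = 24, alignof = 8
0..1  b  (1B, 1-aligned)
1..2  -- padding (1B)
2..38  f  (36B, 2-aligned)
38..42  d  (4B, 2-aligned)
42..50  e  (8B, 2-aligned)
50..54  a  (4B, 2-aligned)
54..62  rss  (8B, 2-aligned)
62..86  c  (24B, 2-aligned)
86..88  lock  (2B, 2-aligned)
88..90  cpu  (2B, 2-aligned)
90..91  state  (1B, 1-aligned)
91..92  -- tail padding (1B)
sizeof = 92, alignof = 2

92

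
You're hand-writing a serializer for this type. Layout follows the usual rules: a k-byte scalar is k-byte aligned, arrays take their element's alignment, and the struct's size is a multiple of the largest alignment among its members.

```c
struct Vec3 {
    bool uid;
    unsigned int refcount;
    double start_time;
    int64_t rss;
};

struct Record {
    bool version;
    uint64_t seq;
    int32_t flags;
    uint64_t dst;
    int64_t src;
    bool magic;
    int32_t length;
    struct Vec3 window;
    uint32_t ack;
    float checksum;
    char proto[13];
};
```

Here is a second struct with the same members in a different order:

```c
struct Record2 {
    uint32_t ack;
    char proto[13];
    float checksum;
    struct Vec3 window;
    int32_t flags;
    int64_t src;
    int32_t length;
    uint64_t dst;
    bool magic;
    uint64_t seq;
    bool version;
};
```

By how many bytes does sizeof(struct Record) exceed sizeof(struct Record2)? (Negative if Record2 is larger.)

-8

Vec3: 0..1  uid  (1B, 1-aligned); 1..4  -- padding (3B); 4..8  refcount  (4B, 4-aligned); 8..16  start_time  (8B, 8-aligned); 16..24  rss  (8B, 8-aligned); sizeof = 24, alignof = 8
0..1  version  (1B, 1-aligned)
1..8  -- padding (7B)
8..16  seq  (8B, 8-aligned)
16..20  flags  (4B, 4-aligned)
20..24  -- padding (4B)
24..32  dst  (8B, 8-aligned)
32..40  src  (8B, 8-aligned)
40..41  magic  (1B, 1-aligned)
41..44  -- padding (3B)
44..48  length  (4B, 4-aligned)
48..72  window  (24B, 8-aligned)
72..76  ack  (4B, 4-aligned)
76..80  checksum  (4B, 4-aligned)
80..93  proto  (13B, 1-aligned)
93..96  -- tail padding (3B)
sizeof = 96, alignof = 8
— Record2 —
0..4  ack  (4B, 4-aligned)
4..17  proto  (13B, 1-aligned)
17..20  -- padding (3B)
20..24  checksum  (4B, 4-aligned)
24..48  window  (24B, 8-aligned)
48..52  flags  (4B, 4-aligned)
52..56  -- padding (4B)
56..64  src  (8B, 8-aligned)
64..68  length  (4B, 4-aligned)
68..72  -- padding (4B)
72..80  dst  (8B, 8-aligned)
80..81  magic  (1B, 1-aligned)
81..88  -- padding (7B)
88..96  seq  (8B, 8-aligned)
96..97  version  (1B, 1-aligned)
97..104  -- tail padding (7B)
sizeof = 104, alignof = 8
96 − 104 = -8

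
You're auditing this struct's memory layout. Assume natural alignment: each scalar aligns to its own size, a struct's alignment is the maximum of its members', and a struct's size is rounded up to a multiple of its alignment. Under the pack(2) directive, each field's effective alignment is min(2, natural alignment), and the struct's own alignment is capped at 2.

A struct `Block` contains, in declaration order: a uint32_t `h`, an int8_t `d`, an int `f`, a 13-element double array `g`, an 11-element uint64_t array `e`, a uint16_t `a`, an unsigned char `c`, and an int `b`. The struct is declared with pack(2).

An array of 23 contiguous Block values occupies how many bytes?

@0: h [4B, align 2] → 4
@4: d [1B, align 1] → 5
+1 pad (align 2)
@6: f [4B, align 2] → 10
@10: g [104B, align 2] → 114
@114: e [88B, align 2] → 202
@202: a [2B, align 2] → 204
@204: c [1B, align 1] → 205
+1 pad (align 2)
@206: b [4B, align 2] → 210
size 210, align 2
array of 23: 23 × 210 = 4830

4830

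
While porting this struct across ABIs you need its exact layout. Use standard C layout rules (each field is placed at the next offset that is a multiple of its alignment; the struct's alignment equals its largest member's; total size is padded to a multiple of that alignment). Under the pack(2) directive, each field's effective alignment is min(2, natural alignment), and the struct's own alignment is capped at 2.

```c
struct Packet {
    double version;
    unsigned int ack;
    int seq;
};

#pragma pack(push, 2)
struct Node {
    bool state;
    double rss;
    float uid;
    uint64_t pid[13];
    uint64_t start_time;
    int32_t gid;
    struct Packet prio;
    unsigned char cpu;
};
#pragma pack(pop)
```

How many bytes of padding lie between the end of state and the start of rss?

Packet: 0..8  version  (8B, 8-aligned); 8..12  ack  (4B, 4-aligned); 12..16  seq  (4B, 4-aligned); sizeof = 16, alignof = 8
0..1  state  (1B, 1-aligned)
1..2  -- padding (1B)
2..10  rss  (8B, 2-aligned)

1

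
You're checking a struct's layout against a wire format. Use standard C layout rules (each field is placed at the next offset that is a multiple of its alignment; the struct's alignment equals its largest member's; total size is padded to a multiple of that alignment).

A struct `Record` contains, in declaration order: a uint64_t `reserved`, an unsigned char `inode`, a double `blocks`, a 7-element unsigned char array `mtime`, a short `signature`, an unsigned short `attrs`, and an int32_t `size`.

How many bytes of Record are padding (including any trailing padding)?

8

0..8  reserved  (8B, 8-aligned)
8..9  inode  (1B, 1-aligned)
9..16  -- padding (7B)
16..24  blocks  (8B, 8-aligned)
24..31  mtime  (7B, 1-aligned)
31..32  -- padding (1B)
32..34  signature  (2B, 2-aligned)
34..36  attrs  (2B, 2-aligned)
36..40  size  (4B, 4-aligned)
sizeof = 40, alignof = 8
data bytes 32, size 40 → padding 8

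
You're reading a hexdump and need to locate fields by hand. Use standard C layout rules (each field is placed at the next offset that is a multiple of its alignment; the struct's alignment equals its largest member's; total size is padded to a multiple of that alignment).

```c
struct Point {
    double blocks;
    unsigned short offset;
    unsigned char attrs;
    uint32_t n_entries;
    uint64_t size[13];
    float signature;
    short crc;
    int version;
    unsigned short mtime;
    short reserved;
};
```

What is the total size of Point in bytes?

136

0..8  blocks  (8B, 8-aligned)
8..10  offset  (2B, 2-aligned)
10..11  attrs  (1B, 1-aligned)
11..12  -- padding (1B)
12..16  n_entries  (4B, 4-aligned)
16..120  size  (104B, 8-aligned)
120..124  signature  (4B, 4-aligned)
124..126  crc  (2B, 2-aligned)
126..128  -- padding (2B)
128..132  version  (4B, 4-aligned)
132..134  mtime  (2B, 2-aligned)
134..136  reserved  (2B, 2-aligned)
sizeof = 136, alignof = 8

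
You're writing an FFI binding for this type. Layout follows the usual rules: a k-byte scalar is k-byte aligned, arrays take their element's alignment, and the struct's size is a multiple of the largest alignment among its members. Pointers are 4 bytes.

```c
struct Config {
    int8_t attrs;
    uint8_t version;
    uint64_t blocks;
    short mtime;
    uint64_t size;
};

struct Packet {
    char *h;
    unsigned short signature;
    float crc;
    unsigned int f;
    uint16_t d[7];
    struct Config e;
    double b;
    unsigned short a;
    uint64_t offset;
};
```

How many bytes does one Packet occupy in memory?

Config: @0: attrs [1B, align 1] → 1; @1: version [1B, align 1] → 2; +6 pad (align 8); @8: blocks [8B, align 8] → 16; @16: mtime [2B, align 2] → 18; +6 pad (align 8); @24: size [8B, align 8] → 32; size 32, align 8
@0: h [4B, align 4] → 4
@4: signature [2B, align 2] → 6
+2 pad (align 4)
@8: crc [4B, align 4] → 12
@12: f [4B, align 4] → 16
@16: d [14B, align 2] → 30
+2 pad (align 8)
@32: e [32B, align 8] → 64
@64: b [8B, align 8] → 72
@72: a [2B, align 2] → 74
+6 pad (align 8)
@80: offset [8B, align 8] → 88
size 88, align 8

88 bytes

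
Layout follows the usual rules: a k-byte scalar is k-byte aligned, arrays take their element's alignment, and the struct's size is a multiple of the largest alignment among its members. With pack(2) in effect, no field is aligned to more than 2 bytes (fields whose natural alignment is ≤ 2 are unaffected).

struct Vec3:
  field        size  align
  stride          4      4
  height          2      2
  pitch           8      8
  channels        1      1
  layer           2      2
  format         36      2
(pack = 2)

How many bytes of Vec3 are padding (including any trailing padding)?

@0: stride [4B, align 2] → 4
@4: height [2B, align 2] → 6
@6: pitch [8B, align 2] → 14
@14: channels [1B, align 1] → 15
+1 pad (align 2)
@16: layer [2B, align 2] → 18
@18: format [36B, align 2] → 54
size 54, align 2
data bytes 53, size 54 → padding 1

1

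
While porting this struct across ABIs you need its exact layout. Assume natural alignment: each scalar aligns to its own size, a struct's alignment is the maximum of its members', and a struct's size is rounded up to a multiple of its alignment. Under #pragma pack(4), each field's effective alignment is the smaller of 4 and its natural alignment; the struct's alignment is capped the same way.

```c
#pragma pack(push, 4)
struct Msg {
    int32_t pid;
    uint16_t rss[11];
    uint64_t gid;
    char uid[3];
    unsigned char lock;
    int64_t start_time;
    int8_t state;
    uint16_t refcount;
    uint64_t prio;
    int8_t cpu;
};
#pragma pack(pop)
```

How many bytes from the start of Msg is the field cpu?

60

0..4  pid  (4B, 4-aligned)
4..26  rss  (22B, 2-aligned)
26..28  -- padding (2B)
28..36  gid  (8B, 4-aligned)
36..39  uid  (3B, 1-aligned)
39..40  lock  (1B, 1-aligned)
40..48  start_time  (8B, 4-aligned)
48..49  state  (1B, 1-aligned)
49..50  -- padding (1B)
50..52  refcount  (2B, 2-aligned)
52..60  prio  (8B, 4-aligned)
60..61  cpu  (1B, 1-aligned)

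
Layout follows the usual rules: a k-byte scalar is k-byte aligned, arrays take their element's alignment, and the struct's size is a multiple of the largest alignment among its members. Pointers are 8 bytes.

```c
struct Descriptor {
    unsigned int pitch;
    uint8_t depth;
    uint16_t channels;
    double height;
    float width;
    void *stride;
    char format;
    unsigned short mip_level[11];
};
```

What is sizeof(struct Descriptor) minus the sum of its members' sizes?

@0: pitch [4B, align 4] → 4
@4: depth [1B, align 1] → 5
+1 pad (align 2)
@6: channels [2B, align 2] → 8
@8: height [8B, align 8] → 16
@16: width [4B, align 4] → 20
+4 pad (align 8)
@24: stride [8B, align 8] → 32
@32: format [1B, align 1] → 33
+1 pad (align 2)
@34: mip_level [22B, align 2] → 56
size 56, align 8
data bytes 50, size 56 → padding 6

6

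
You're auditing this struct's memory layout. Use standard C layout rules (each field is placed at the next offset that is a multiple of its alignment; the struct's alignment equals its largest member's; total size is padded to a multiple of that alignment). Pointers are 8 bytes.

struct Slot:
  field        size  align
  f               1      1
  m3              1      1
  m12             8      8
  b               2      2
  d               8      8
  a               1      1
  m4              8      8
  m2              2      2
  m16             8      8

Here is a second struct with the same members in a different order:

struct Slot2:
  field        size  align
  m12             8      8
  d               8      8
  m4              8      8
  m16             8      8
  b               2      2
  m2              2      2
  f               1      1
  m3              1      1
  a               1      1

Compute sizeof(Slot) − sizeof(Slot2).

f at 0 (size 1, align 1) → ends 1
m3 at 1 (size 1, align 1) → ends 2
pad 6 to align 8 for m12
m12 at 8 (size 8, align 8) → ends 16
b at 16 (size 2, align 2) → ends 18
pad 6 to align 8 for d
d at 24 (size 8, align 8) → ends 32
a at 32 (size 1, align 1) → ends 33
pad 7 to align 8 for m4
m4 at 40 (size 8, align 8) → ends 48
m2 at 48 (size 2, align 2) → ends 50
pad 6 to align 8 for m16
m16 at 56 (size 8, align 8) → ends 64
total 64 bytes, alignment 8
— Slot2 —
m12 at 0 (size 8, align 8) → ends 8
d at 8 (size 8, align 8) → ends 16
m4 at 16 (size 8, align 8) → ends 24
m16 at 24 (size 8, align 8) → ends 32
b at 32 (size 2, align 2) → ends 34
m2 at 34 (size 2, align 2) → ends 36
f at 36 (size 1, align 1) → ends 37
m3 at 37 (size 1, align 1) → ends 38
a at 38 (size 1, align 1) → ends 39
tail pad 1 to reach multiple of 8
total 40 bytes, alignment 8
64 − 40 = 24

24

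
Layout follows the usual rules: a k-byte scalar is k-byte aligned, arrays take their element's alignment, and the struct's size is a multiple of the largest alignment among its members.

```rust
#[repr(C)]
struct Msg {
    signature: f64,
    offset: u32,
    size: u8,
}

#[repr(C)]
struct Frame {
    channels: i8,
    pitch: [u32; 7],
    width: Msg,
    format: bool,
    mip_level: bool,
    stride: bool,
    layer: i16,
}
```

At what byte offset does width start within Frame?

Msg: 0..8  signature  (8B, 8-aligned); 8..12  offset  (4B, 4-aligned); 12..13  size  (1B, 1-aligned); 13..16  -- tail padding (3B); sizeof = 16, alignof = 8
0..1  channels  (1B, 1-aligned)
1..4  -- padding (3B)
4..32  pitch  (28B, 4-aligned)
32..48  width  (16B, 8-aligned)

32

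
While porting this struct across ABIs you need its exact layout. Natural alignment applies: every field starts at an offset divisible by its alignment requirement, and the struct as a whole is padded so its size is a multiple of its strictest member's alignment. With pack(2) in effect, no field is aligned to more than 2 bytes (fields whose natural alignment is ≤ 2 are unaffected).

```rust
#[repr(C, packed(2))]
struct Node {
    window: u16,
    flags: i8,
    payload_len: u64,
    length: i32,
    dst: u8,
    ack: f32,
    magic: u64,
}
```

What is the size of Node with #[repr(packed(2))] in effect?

30

0..2  window  (2B, 2-aligned)
2..3  flags  (1B, 1-aligned)
3..4  -- padding (1B)
4..12  payload_len  (8B, 2-aligned)
12..16  length  (4B, 2-aligned)
16..17  dst  (1B, 1-aligned)
17..18  -- padding (1B)
18..22  ack  (4B, 2-aligned)
22..30  magic  (8B, 2-aligned)
sizeof = 30, alignof = 2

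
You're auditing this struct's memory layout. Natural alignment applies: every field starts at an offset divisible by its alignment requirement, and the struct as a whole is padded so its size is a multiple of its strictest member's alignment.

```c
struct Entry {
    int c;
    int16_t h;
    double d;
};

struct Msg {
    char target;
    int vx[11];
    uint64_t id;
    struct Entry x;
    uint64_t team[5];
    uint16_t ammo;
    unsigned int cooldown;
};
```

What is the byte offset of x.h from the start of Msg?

60

Entry: c at 0 (size 4, align 4) → ends 4; h at 4 (size 2, align 2) → ends 6; pad 2 to align 8 for d; d at 8 (size 8, align 8) → ends 16; total 16 bytes, alignment 8
target at 0 (size 1, align 1) → ends 1
pad 3 to align 4 for vx
vx at 4 (size 44, align 4) → ends 48
id at 48 (size 8, align 8) → ends 56
x at 56 (size 16, align 8) → ends 72
within Entry: h at 4
56 + 4 = 60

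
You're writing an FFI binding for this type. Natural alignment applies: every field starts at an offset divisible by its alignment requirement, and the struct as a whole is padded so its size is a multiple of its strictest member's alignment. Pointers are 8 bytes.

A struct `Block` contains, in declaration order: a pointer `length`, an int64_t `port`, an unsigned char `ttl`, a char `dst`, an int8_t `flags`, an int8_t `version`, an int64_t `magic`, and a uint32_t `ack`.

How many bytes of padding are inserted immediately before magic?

4

0..8  length  (8B, 8-aligned)
8..16  port  (8B, 8-aligned)
16..17  ttl  (1B, 1-aligned)
17..18  dst  (1B, 1-aligned)
18..19  flags  (1B, 1-aligned)
19..20  version  (1B, 1-aligned)
20..24  -- padding (4B)
24..32  magic  (8B, 8-aligned)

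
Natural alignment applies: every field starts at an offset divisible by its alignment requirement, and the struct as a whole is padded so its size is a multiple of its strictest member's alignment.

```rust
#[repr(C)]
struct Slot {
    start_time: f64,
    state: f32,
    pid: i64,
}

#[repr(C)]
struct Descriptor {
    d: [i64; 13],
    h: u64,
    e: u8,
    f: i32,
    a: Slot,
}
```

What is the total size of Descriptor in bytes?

Slot: 0..8  start_time  (8B, 8-aligned); 8..12  state  (4B, 4-aligned); 12..16  -- padding (4B); 16..24  pid  (8B, 8-aligned); sizeof = 24, alignof = 8
0..104  d  (104B, 8-aligned)
104..112  h  (8B, 8-aligned)
112..113  e  (1B, 1-aligned)
113..116  -- padding (3B)
116..120  f  (4B, 4-aligned)
120..144  a  (24B, 8-aligned)
sizeof = 144, alignof = 8

144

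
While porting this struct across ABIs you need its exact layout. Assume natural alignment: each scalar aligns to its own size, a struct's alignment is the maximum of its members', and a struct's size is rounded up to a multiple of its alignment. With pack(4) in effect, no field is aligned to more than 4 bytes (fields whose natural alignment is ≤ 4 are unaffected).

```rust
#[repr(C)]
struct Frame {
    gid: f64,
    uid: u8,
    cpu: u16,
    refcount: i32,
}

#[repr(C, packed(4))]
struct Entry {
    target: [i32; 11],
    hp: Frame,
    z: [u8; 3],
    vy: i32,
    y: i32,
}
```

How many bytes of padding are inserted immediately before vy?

Frame: @0: gid [8B, align 8] → 8; @8: uid [1B, align 1] → 9; +1 pad (align 2); @10: cpu [2B, align 2] → 12; @12: refcount [4B, align 4] → 16; size 16, align 8
@0: target [44B, align 4] → 44
@44: hp [16B, align 4] → 60
@60: z [3B, align 1] → 63
+1 pad (align 4)
@64: vy [4B, align 4] → 68

1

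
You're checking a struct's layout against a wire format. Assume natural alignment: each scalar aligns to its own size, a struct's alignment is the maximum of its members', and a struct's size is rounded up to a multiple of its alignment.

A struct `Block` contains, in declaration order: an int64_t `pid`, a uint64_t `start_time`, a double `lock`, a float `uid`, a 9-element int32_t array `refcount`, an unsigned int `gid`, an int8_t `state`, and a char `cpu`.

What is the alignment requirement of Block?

member alignments: pid=8, start_time=8, lock=8, uid=4, refcount=4, gid=4, state=1, cpu=1
max = 8

8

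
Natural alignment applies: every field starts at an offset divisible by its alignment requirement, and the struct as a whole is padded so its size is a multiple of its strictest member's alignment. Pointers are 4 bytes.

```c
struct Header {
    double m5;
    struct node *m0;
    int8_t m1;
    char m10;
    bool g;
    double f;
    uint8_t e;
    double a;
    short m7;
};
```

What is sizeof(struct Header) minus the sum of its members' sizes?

14

@0: m5 [8B, align 8] → 8
@8: m0 [4B, align 4] → 12
@12: m1 [1B, align 1] → 13
@13: m10 [1B, align 1] → 14
@14: g [1B, align 1] → 15
+1 pad (align 8)
@16: f [8B, align 8] → 24
@24: e [1B, align 1] → 25
+7 pad (align 8)
@32: a [8B, align 8] → 40
@40: m7 [2B, align 2] → 42
+6 tail pad (align 8)
size 48, align 8
data bytes 34, size 48 → padding 14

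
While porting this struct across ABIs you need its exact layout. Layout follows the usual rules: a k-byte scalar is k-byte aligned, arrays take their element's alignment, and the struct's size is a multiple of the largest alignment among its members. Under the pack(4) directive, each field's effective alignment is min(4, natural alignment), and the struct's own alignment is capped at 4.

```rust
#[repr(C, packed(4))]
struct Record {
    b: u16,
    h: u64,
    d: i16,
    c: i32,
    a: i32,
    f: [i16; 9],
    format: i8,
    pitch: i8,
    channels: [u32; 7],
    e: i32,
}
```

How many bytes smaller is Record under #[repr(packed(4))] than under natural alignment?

natural layout:
  0..2  b  (2B, 2-aligned)
  2..8  -- padding (6B)
  8..16  h  (8B, 8-aligned)
  16..18  d  (2B, 2-aligned)
  18..20  -- padding (2B)
  20..24  c  (4B, 4-aligned)
  24..28  a  (4B, 4-aligned)
  28..46  f  (18B, 2-aligned)
  46..47  format  (1B, 1-aligned)
  47..48  pitch  (1B, 1-aligned)
  48..76  channels  (28B, 4-aligned)
  76..80  e  (4B, 4-aligned)
  sizeof = 80, alignof = 8
packed(4) layout:
  0..2  b  (2B, 2-aligned)
  2..4  -- padding (2B)
  4..12  h  (8B, 4-aligned)
  12..14  d  (2B, 2-aligned)
  14..16  -- padding (2B)
  16..20  c  (4B, 4-aligned)
  20..24  a  (4B, 4-aligned)
  24..42  f  (18B, 2-aligned)
  42..43  format  (1B, 1-aligned)
  43..44  pitch  (1B, 1-aligned)
  44..72  channels  (28B, 4-aligned)
  72..76  e  (4B, 4-aligned)
  sizeof = 76, alignof = 4
80 − 76 = 4

4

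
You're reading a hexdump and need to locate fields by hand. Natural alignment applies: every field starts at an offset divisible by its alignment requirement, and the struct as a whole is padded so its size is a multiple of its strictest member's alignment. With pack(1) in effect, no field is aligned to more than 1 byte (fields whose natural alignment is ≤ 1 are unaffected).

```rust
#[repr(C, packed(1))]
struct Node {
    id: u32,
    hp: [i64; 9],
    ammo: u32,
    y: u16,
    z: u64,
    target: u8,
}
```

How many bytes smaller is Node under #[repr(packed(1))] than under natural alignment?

natural layout:
  @0: id [4B, align 4] → 4
  +4 pad (align 8)
  @8: hp [72B, align 8] → 80
  @80: ammo [4B, align 4] → 84
  @84: y [2B, align 2] → 86
  +2 pad (align 8)
  @88: z [8B, align 8] → 96
  @96: target [1B, align 1] → 97
  +7 tail pad (align 8)
  size 104, align 8
packed(1) layout:
  @0: id [4B, align 1] → 4
  @4: hp [72B, align 1] → 76
  @76: ammo [4B, align 1] → 80
  @80: y [2B, align 1] → 82
  @82: z [8B, align 1] → 90
  @90: target [1B, align 1] → 91
  size 91, align 1
104 − 91 = 13

13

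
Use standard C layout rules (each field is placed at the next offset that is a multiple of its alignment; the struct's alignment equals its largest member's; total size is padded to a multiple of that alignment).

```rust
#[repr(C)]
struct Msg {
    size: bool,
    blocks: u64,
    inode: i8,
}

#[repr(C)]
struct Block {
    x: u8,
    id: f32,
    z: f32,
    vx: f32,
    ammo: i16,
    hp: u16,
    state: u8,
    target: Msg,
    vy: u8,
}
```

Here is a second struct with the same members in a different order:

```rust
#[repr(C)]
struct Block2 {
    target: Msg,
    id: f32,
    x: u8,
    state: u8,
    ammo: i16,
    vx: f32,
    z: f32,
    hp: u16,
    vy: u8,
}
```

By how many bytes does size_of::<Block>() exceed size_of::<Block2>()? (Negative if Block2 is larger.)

Msg: 0..1  size  (1B, 1-aligned); 1..8  -- padding (7B); 8..16  blocks  (8B, 8-aligned); 16..17  inode  (1B, 1-aligned); 17..24  -- tail padding (7B); sizeof = 24, alignof = 8
0..1  x  (1B, 1-aligned)
1..4  -- padding (3B)
4..8  id  (4B, 4-aligned)
8..12  z  (4B, 4-aligned)
12..16  vx  (4B, 4-aligned)
16..18  ammo  (2B, 2-aligned)
18..20  hp  (2B, 2-aligned)
20..21  state  (1B, 1-aligned)
21..24  -- padding (3B)
24..48  target  (24B, 8-aligned)
48..49  vy  (1B, 1-aligned)
49..56  -- tail padding (7B)
sizeof = 56, alignof = 8
— Block2 —
0..24  target  (24B, 8-aligned)
24..28  id  (4B, 4-aligned)
28..29  x  (1B, 1-aligned)
29..30  state  (1B, 1-aligned)
30..32  ammo  (2B, 2-aligned)
32..36  vx  (4B, 4-aligned)
36..40  z  (4B, 4-aligned)
40..42  hp  (2B, 2-aligned)
42..43  vy  (1B, 1-aligned)
43..48  -- tail padding (5B)
sizeof = 48, alignof = 8
56 − 48 = 8

8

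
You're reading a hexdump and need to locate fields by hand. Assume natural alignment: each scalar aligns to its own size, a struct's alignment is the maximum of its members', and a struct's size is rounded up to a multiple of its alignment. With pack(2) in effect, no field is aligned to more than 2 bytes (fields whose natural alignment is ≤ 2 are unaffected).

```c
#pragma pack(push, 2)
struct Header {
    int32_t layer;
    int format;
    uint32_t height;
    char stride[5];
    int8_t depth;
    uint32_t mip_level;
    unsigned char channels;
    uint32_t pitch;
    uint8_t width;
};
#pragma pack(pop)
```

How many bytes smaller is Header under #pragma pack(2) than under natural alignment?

6

natural layout:
  layer at 0 (size 4, align 4) → ends 4
  format at 4 (size 4, align 4) → ends 8
  height at 8 (size 4, align 4) → ends 12
  stride at 12 (size 5, align 1) → ends 17
  depth at 17 (size 1, align 1) → ends 18
  pad 2 to align 4 for mip_level
  mip_level at 20 (size 4, align 4) → ends 24
  channels at 24 (size 1, align 1) → ends 25
  pad 3 to align 4 for pitch
  pitch at 28 (size 4, align 4) → ends 32
  width at 32 (size 1, align 1) → ends 33
  tail pad 3 to reach multiple of 4
  total 36 bytes, alignment 4
packed(2) layout:
  layer at 0 (size 4, align 2) → ends 4
  format at 4 (size 4, align 2) → ends 8
  height at 8 (size 4, align 2) → ends 12
  stride at 12 (size 5, align 1) → ends 17
  depth at 17 (size 1, align 1) → ends 18
  mip_level at 18 (size 4, align 2) → ends 22
  channels at 22 (size 1, align 1) → ends 23
  pad 1 to align 2 for pitch
  pitch at 24 (size 4, align 2) → ends 28
  width at 28 (size 1, align 1) → ends 29
  tail pad 1 to reach multiple of 2
  total 30 bytes, alignment 2
36 − 30 = 6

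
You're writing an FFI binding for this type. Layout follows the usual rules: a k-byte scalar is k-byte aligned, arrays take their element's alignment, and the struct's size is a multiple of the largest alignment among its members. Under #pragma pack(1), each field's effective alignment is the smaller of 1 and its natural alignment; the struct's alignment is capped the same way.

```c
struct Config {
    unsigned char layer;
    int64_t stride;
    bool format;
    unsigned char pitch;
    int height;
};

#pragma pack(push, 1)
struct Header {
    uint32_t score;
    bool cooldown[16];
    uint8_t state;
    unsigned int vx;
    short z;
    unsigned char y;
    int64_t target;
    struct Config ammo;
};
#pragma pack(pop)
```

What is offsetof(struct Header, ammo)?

36

Config: 0..1  layer  (1B, 1-aligned); 1..8  -- padding (7B); 8..16  stride  (8B, 8-aligned); 16..17  format  (1B, 1-aligned); 17..18  pitch  (1B, 1-aligned); 18..20  -- padding (2B); 20..24  height  (4B, 4-aligned); sizeof = 24, alignof = 8
0..4  score  (4B, 1-aligned)
4..20  cooldown  (16B, 1-aligned)
20..21  state  (1B, 1-aligned)
21..25  vx  (4B, 1-aligned)
25..27  z  (2B, 1-aligned)
27..28  y  (1B, 1-aligned)
28..36  target  (8B, 1-aligned)
36..60  ammo  (24B, 1-aligned)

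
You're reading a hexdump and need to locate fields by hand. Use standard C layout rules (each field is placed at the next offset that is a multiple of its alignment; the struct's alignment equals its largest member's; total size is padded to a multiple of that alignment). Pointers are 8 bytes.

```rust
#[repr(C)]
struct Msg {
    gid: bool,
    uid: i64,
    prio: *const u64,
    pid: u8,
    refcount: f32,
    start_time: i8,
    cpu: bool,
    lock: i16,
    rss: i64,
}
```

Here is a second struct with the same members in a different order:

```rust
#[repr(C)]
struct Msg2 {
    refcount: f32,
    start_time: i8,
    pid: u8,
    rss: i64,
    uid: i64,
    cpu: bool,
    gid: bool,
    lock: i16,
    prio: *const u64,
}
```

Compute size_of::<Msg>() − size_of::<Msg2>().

8

@0: gid [1B, align 1] → 1
+7 pad (align 8)
@8: uid [8B, align 8] → 16
@16: prio [8B, align 8] → 24
@24: pid [1B, align 1] → 25
+3 pad (align 4)
@28: refcount [4B, align 4] → 32
@32: start_time [1B, align 1] → 33
@33: cpu [1B, align 1] → 34
@34: lock [2B, align 2] → 36
+4 pad (align 8)
@40: rss [8B, align 8] → 48
size 48, align 8
— Msg2 —
@0: refcount [4B, align 4] → 4
@4: start_time [1B, align 1] → 5
@5: pid [1B, align 1] → 6
+2 pad (align 8)
@8: rss [8B, align 8] → 16
@16: uid [8B, align 8] → 24
@24: cpu [1B, align 1] → 25
@25: gid [1B, align 1] → 26
@26: lock [2B, align 2] → 28
+4 pad (align 8)
@32: prio [8B, align 8] → 40
size 40, align 8
48 − 40 = 8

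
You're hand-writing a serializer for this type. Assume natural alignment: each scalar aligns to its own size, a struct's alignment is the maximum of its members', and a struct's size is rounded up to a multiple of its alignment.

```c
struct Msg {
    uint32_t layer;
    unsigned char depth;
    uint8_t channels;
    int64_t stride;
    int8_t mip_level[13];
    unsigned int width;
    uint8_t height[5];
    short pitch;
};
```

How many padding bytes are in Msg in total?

@0: layer [4B, align 4] → 4
@4: depth [1B, align 1] → 5
@5: channels [1B, align 1] → 6
+2 pad (align 8)
@8: stride [8B, align 8] → 16
@16: mip_level [13B, align 1] → 29
+3 pad (align 4)
@32: width [4B, align 4] → 36
@36: height [5B, align 1] → 41
+1 pad (align 2)
@42: pitch [2B, align 2] → 44
+4 tail pad (align 8)
size 48, align 8
data bytes 38, size 48 → padding 10

10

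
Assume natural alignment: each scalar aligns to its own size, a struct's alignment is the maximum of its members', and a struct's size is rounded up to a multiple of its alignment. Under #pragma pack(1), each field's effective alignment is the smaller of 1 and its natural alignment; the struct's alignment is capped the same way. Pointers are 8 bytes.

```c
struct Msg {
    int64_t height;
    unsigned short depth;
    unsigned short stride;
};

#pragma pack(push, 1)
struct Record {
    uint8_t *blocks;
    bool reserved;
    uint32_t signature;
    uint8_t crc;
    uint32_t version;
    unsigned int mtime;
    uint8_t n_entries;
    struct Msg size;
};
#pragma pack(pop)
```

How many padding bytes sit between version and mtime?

Msg: 0..8  height  (8B, 8-aligned); 8..10  depth  (2B, 2-aligned); 10..12  stride  (2B, 2-aligned); 12..16  -- tail padding (4B); sizeof = 16, alignof = 8
0..8  blocks  (8B, 1-aligned)
8..9  reserved  (1B, 1-aligned)
9..13  signature  (4B, 1-aligned)
13..14  crc  (1B, 1-aligned)
14..18  version  (4B, 1-aligned)
18..22  mtime  (4B, 1-aligned)

0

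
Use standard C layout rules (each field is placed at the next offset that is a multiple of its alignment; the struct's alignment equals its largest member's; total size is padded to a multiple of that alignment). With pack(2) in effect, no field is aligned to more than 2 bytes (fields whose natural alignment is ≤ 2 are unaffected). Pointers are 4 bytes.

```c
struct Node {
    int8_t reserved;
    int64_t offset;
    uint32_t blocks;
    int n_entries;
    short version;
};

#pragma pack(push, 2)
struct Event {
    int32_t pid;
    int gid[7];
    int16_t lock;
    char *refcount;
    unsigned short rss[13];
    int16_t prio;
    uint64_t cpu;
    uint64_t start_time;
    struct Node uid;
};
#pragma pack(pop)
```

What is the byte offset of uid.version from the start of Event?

106

Node: reserved at 0 (size 1, align 1) → ends 1; pad 7 to align 8 for offset; offset at 8 (size 8, align 8) → ends 16; blocks at 16 (size 4, align 4) → ends 20; n_entries at 20 (size 4, align 4) → ends 24; version at 24 (size 2, align 2) → ends 26; tail pad 6 to reach multiple of 8; total 32 bytes, alignment 8
pid at 0 (size 4, align 2) → ends 4
gid at 4 (size 28, align 2) → ends 32
lock at 32 (size 2, align 2) → ends 34
refcount at 34 (size 4, align 2) → ends 38
rss at 38 (size 26, align 2) → ends 64
prio at 64 (size 2, align 2) → ends 66
cpu at 66 (size 8, align 2) → ends 74
start_time at 74 (size 8, align 2) → ends 82
uid at 82 (size 32, align 2) → ends 114
within Node: version at 24
82 + 24 = 106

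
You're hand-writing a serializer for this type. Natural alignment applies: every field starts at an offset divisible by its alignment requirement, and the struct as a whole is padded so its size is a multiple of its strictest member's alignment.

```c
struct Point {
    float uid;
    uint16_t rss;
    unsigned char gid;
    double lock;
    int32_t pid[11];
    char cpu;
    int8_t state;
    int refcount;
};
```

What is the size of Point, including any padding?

72 bytes

0..4  uid  (4B, 4-aligned)
4..6  rss  (2B, 2-aligned)
6..7  gid  (1B, 1-aligned)
7..8  -- padding (1B)
8..16  lock  (8B, 8-aligned)
16..60  pid  (44B, 4-aligned)
60..61  cpu  (1B, 1-aligned)
61..62  state  (1B, 1-aligned)
62..64  -- padding (2B)
64..68  refcount  (4B, 4-aligned)
68..72  -- tail padding (4B)
sizeof = 72, alignof = 8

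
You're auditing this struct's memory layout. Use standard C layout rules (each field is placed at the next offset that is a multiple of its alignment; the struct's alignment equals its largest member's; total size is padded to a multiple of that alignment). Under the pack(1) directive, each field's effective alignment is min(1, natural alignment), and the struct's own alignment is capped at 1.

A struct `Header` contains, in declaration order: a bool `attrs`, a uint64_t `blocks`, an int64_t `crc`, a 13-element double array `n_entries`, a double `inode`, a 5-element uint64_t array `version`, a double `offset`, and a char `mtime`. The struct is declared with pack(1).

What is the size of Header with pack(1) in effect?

0..1  attrs  (1B, 1-aligned)
1..9  blocks  (8B, 1-aligned)
9..17  crc  (8B, 1-aligned)
17..121  n_entries  (104B, 1-aligned)
121..129  inode  (8B, 1-aligned)
129..169  version  (40B, 1-aligned)
169..177  offset  (8B, 1-aligned)
177..178  mtime  (1B, 1-aligned)
sizeof = 178, alignof = 1

178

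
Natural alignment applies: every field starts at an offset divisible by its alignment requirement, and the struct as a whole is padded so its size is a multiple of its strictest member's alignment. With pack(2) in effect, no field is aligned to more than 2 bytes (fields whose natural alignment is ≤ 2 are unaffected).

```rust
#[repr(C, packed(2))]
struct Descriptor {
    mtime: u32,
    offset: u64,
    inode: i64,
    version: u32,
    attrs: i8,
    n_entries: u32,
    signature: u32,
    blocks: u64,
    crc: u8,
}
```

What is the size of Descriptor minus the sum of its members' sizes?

2

@0: mtime [4B, align 2] → 4
@4: offset [8B, align 2] → 12
@12: inode [8B, align 2] → 20
@20: version [4B, align 2] → 24
@24: attrs [1B, align 1] → 25
+1 pad (align 2)
@26: n_entries [4B, align 2] → 30
@30: signature [4B, align 2] → 34
@34: blocks [8B, align 2] → 42
@42: crc [1B, align 1] → 43
+1 tail pad (align 2)
size 44, align 2
data bytes 42, size 44 → padding 2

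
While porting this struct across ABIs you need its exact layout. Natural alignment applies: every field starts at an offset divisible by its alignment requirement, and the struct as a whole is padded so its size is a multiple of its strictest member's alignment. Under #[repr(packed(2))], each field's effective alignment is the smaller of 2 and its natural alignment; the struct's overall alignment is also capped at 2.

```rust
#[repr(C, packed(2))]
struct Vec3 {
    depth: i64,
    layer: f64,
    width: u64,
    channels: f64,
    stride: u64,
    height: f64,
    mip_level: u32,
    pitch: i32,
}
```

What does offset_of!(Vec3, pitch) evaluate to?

52

0..8  depth  (8B, 2-aligned)
8..16  layer  (8B, 2-aligned)
16..24  width  (8B, 2-aligned)
24..32  channels  (8B, 2-aligned)
32..40  stride  (8B, 2-aligned)
40..48  height  (8B, 2-aligned)
48..52  mip_level  (4B, 2-aligned)
52..56  pitch  (4B, 2-aligned)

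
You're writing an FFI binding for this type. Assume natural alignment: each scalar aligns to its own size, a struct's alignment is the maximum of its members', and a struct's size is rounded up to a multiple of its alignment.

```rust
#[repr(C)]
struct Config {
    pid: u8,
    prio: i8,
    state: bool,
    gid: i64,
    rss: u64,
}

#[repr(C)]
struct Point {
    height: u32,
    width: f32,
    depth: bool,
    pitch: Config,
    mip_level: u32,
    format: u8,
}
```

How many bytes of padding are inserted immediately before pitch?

Config: @0: pid [1B, align 1] → 1; @1: prio [1B, align 1] → 2; @2: state [1B, align 1] → 3; +5 pad (align 8); @8: gid [8B, align 8] → 16; @16: rss [8B, align 8] → 24; size 24, align 8
@0: height [4B, align 4] → 4
@4: width [4B, align 4] → 8
@8: depth [1B, align 1] → 9
+7 pad (align 8)
@16: pitch [24B, align 8] → 40

7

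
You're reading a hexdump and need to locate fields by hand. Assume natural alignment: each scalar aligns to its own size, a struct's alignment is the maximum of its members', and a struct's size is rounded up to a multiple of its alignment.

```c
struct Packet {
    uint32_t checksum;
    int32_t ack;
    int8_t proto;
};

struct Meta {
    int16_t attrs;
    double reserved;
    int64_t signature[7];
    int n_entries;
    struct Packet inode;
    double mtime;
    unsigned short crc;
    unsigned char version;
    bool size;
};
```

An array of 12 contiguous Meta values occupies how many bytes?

Packet: 0..4  checksum  (4B, 4-aligned); 4..8  ack  (4B, 4-aligned); 8..9  proto  (1B, 1-aligned); 9..12  -- tail padding (3B); sizeof = 12, alignof = 4
0..2  attrs  (2B, 2-aligned)
2..8  -- padding (6B)
8..16  reserved  (8B, 8-aligned)
16..72  signature  (56B, 8-aligned)
72..76  n_entries  (4B, 4-aligned)
76..88  inode  (12B, 4-aligned)
88..96  mtime  (8B, 8-aligned)
96..98  crc  (2B, 2-aligned)
98..99  version  (1B, 1-aligned)
99..100  size  (1B, 1-aligned)
100..104  -- tail padding (4B)
sizeof = 104, alignof = 8
array of 12: 12 × 104 = 1248

1248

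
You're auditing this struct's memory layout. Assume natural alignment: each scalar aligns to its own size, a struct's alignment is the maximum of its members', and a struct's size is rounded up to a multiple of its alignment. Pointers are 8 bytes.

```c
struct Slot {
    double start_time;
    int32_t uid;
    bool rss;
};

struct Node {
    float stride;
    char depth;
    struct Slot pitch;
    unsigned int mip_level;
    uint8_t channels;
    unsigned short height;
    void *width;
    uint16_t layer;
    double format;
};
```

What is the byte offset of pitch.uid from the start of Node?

Slot: start_time at 0 (size 8, align 8) → ends 8; uid at 8 (size 4, align 4) → ends 12; rss at 12 (size 1, align 1) → ends 13; tail pad 3 to reach multiple of 8; total 16 bytes, alignment 8
stride at 0 (size 4, align 4) → ends 4
depth at 4 (size 1, align 1) → ends 5
pad 3 to align 8 for pitch
pitch at 8 (size 16, align 8) → ends 24
within Slot: uid at 8
8 + 8 = 16

16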